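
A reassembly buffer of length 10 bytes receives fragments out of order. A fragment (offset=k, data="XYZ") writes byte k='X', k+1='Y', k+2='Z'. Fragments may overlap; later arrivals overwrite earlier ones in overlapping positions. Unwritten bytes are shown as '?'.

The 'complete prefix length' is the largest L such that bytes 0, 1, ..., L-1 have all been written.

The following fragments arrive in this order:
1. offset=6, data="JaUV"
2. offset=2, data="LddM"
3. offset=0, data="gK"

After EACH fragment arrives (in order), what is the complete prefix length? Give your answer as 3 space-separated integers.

Answer: 0 0 10

Derivation:
Fragment 1: offset=6 data="JaUV" -> buffer=??????JaUV -> prefix_len=0
Fragment 2: offset=2 data="LddM" -> buffer=??LddMJaUV -> prefix_len=0
Fragment 3: offset=0 data="gK" -> buffer=gKLddMJaUV -> prefix_len=10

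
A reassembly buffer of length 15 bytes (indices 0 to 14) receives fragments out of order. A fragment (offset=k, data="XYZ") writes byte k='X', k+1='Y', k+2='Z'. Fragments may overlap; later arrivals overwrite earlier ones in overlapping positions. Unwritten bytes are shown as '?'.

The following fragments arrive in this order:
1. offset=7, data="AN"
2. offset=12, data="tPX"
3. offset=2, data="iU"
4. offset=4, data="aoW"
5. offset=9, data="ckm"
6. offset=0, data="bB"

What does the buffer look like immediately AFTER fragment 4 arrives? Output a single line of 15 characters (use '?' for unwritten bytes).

Fragment 1: offset=7 data="AN" -> buffer=???????AN??????
Fragment 2: offset=12 data="tPX" -> buffer=???????AN???tPX
Fragment 3: offset=2 data="iU" -> buffer=??iU???AN???tPX
Fragment 4: offset=4 data="aoW" -> buffer=??iUaoWAN???tPX

Answer: ??iUaoWAN???tPX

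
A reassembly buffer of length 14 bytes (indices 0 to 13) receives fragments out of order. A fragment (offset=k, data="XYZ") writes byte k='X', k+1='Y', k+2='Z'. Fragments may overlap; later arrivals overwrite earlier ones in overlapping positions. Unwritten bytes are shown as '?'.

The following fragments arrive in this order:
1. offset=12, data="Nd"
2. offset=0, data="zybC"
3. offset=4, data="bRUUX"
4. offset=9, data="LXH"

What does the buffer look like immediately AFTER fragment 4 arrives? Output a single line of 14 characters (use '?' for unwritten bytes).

Answer: zybCbRUUXLXHNd

Derivation:
Fragment 1: offset=12 data="Nd" -> buffer=????????????Nd
Fragment 2: offset=0 data="zybC" -> buffer=zybC????????Nd
Fragment 3: offset=4 data="bRUUX" -> buffer=zybCbRUUX???Nd
Fragment 4: offset=9 data="LXH" -> buffer=zybCbRUUXLXHNd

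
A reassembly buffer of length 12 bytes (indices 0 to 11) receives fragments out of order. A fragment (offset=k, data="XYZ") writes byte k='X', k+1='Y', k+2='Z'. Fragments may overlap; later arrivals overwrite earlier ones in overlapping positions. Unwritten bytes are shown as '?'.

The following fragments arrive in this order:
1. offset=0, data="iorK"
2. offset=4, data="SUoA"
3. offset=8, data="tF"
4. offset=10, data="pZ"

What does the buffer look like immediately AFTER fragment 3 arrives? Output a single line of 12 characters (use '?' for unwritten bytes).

Fragment 1: offset=0 data="iorK" -> buffer=iorK????????
Fragment 2: offset=4 data="SUoA" -> buffer=iorKSUoA????
Fragment 3: offset=8 data="tF" -> buffer=iorKSUoAtF??

Answer: iorKSUoAtF??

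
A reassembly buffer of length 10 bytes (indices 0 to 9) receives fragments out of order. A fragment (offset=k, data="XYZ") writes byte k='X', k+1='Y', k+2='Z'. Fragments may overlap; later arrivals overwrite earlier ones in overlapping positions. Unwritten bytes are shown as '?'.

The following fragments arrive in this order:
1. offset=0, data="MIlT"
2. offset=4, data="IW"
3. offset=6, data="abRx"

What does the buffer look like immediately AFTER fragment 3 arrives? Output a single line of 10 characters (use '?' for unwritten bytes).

Answer: MIlTIWabRx

Derivation:
Fragment 1: offset=0 data="MIlT" -> buffer=MIlT??????
Fragment 2: offset=4 data="IW" -> buffer=MIlTIW????
Fragment 3: offset=6 data="abRx" -> buffer=MIlTIWabRx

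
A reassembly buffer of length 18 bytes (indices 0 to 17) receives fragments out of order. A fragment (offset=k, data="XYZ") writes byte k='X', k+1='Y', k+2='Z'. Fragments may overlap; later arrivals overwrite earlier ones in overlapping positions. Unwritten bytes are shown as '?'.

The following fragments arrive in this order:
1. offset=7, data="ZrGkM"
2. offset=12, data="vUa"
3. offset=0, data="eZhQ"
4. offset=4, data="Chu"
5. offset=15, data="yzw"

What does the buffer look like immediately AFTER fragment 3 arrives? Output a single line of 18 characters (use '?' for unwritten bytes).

Answer: eZhQ???ZrGkMvUa???

Derivation:
Fragment 1: offset=7 data="ZrGkM" -> buffer=???????ZrGkM??????
Fragment 2: offset=12 data="vUa" -> buffer=???????ZrGkMvUa???
Fragment 3: offset=0 data="eZhQ" -> buffer=eZhQ???ZrGkMvUa???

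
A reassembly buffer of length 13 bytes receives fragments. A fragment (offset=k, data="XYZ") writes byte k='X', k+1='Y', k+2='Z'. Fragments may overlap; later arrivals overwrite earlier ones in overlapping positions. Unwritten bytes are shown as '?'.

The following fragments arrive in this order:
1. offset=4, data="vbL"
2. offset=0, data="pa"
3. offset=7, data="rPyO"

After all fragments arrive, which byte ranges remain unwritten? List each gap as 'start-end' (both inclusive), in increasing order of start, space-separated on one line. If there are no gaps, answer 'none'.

Fragment 1: offset=4 len=3
Fragment 2: offset=0 len=2
Fragment 3: offset=7 len=4
Gaps: 2-3 11-12

Answer: 2-3 11-12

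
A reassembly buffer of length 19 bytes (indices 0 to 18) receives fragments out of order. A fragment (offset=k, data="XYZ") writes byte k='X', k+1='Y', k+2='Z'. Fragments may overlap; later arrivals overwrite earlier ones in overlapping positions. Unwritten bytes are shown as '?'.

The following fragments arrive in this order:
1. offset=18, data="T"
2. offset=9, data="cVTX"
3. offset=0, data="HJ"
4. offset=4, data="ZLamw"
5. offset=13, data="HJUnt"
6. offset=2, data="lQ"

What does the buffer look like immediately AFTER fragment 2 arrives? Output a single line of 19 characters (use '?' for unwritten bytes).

Fragment 1: offset=18 data="T" -> buffer=??????????????????T
Fragment 2: offset=9 data="cVTX" -> buffer=?????????cVTX?????T

Answer: ?????????cVTX?????T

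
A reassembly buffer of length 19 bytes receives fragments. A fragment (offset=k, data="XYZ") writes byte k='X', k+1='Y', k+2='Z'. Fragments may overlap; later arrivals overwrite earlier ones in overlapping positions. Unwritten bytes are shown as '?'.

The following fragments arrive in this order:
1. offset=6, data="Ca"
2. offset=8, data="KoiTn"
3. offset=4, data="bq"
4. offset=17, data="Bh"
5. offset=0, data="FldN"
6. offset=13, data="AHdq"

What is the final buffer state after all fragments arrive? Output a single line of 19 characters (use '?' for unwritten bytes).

Fragment 1: offset=6 data="Ca" -> buffer=??????Ca???????????
Fragment 2: offset=8 data="KoiTn" -> buffer=??????CaKoiTn??????
Fragment 3: offset=4 data="bq" -> buffer=????bqCaKoiTn??????
Fragment 4: offset=17 data="Bh" -> buffer=????bqCaKoiTn????Bh
Fragment 5: offset=0 data="FldN" -> buffer=FldNbqCaKoiTn????Bh
Fragment 6: offset=13 data="AHdq" -> buffer=FldNbqCaKoiTnAHdqBh

Answer: FldNbqCaKoiTnAHdqBh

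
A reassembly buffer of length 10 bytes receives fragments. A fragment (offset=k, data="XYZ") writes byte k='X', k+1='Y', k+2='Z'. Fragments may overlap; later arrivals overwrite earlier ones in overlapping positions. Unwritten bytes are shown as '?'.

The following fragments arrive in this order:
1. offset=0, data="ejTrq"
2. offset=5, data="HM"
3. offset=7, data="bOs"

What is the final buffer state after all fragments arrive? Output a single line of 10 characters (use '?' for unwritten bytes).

Fragment 1: offset=0 data="ejTrq" -> buffer=ejTrq?????
Fragment 2: offset=5 data="HM" -> buffer=ejTrqHM???
Fragment 3: offset=7 data="bOs" -> buffer=ejTrqHMbOs

Answer: ejTrqHMbOs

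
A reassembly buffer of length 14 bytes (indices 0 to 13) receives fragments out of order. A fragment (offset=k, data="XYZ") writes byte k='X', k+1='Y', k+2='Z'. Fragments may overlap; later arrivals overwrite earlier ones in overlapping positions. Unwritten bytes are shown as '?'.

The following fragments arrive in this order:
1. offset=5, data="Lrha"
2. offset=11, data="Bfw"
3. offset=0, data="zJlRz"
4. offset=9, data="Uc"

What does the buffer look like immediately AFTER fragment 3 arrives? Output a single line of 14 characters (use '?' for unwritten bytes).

Answer: zJlRzLrha??Bfw

Derivation:
Fragment 1: offset=5 data="Lrha" -> buffer=?????Lrha?????
Fragment 2: offset=11 data="Bfw" -> buffer=?????Lrha??Bfw
Fragment 3: offset=0 data="zJlRz" -> buffer=zJlRzLrha??Bfw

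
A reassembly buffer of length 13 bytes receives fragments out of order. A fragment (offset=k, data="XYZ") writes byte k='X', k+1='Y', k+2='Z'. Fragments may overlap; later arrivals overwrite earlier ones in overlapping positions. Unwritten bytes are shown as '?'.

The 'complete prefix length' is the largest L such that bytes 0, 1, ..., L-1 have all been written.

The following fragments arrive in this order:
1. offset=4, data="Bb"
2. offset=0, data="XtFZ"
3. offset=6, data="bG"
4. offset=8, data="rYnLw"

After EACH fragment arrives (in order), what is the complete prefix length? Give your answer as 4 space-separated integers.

Fragment 1: offset=4 data="Bb" -> buffer=????Bb??????? -> prefix_len=0
Fragment 2: offset=0 data="XtFZ" -> buffer=XtFZBb??????? -> prefix_len=6
Fragment 3: offset=6 data="bG" -> buffer=XtFZBbbG????? -> prefix_len=8
Fragment 4: offset=8 data="rYnLw" -> buffer=XtFZBbbGrYnLw -> prefix_len=13

Answer: 0 6 8 13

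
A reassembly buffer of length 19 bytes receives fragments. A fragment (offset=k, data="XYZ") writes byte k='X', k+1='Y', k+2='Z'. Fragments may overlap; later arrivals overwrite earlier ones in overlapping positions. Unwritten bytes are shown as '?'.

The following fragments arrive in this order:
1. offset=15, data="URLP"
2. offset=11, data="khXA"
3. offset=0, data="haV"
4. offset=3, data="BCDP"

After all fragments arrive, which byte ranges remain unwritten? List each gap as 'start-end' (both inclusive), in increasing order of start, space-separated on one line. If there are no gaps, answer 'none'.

Answer: 7-10

Derivation:
Fragment 1: offset=15 len=4
Fragment 2: offset=11 len=4
Fragment 3: offset=0 len=3
Fragment 4: offset=3 len=4
Gaps: 7-10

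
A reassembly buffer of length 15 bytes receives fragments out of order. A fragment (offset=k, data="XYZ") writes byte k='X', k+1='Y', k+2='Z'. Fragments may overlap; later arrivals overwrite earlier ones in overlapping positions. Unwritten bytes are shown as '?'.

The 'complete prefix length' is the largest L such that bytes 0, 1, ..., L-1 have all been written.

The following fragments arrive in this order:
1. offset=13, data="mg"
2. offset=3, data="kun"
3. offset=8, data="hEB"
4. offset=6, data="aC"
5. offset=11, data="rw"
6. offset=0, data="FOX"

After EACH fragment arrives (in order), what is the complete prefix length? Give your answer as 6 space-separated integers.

Answer: 0 0 0 0 0 15

Derivation:
Fragment 1: offset=13 data="mg" -> buffer=?????????????mg -> prefix_len=0
Fragment 2: offset=3 data="kun" -> buffer=???kun???????mg -> prefix_len=0
Fragment 3: offset=8 data="hEB" -> buffer=???kun??hEB??mg -> prefix_len=0
Fragment 4: offset=6 data="aC" -> buffer=???kunaChEB??mg -> prefix_len=0
Fragment 5: offset=11 data="rw" -> buffer=???kunaChEBrwmg -> prefix_len=0
Fragment 6: offset=0 data="FOX" -> buffer=FOXkunaChEBrwmg -> prefix_len=15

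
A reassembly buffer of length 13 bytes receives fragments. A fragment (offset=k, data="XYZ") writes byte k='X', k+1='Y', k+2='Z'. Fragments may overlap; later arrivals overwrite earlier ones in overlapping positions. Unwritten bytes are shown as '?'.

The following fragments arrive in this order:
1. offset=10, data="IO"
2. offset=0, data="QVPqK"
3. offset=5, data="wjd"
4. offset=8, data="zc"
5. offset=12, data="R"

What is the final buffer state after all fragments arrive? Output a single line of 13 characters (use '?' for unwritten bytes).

Fragment 1: offset=10 data="IO" -> buffer=??????????IO?
Fragment 2: offset=0 data="QVPqK" -> buffer=QVPqK?????IO?
Fragment 3: offset=5 data="wjd" -> buffer=QVPqKwjd??IO?
Fragment 4: offset=8 data="zc" -> buffer=QVPqKwjdzcIO?
Fragment 5: offset=12 data="R" -> buffer=QVPqKwjdzcIOR

Answer: QVPqKwjdzcIOR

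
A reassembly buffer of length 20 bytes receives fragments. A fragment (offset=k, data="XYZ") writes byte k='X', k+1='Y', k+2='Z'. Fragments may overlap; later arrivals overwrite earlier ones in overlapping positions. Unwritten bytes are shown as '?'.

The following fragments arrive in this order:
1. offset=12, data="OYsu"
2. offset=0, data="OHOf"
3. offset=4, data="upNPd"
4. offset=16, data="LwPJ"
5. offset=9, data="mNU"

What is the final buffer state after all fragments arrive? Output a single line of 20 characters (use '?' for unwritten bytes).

Answer: OHOfupNPdmNUOYsuLwPJ

Derivation:
Fragment 1: offset=12 data="OYsu" -> buffer=????????????OYsu????
Fragment 2: offset=0 data="OHOf" -> buffer=OHOf????????OYsu????
Fragment 3: offset=4 data="upNPd" -> buffer=OHOfupNPd???OYsu????
Fragment 4: offset=16 data="LwPJ" -> buffer=OHOfupNPd???OYsuLwPJ
Fragment 5: offset=9 data="mNU" -> buffer=OHOfupNPdmNUOYsuLwPJ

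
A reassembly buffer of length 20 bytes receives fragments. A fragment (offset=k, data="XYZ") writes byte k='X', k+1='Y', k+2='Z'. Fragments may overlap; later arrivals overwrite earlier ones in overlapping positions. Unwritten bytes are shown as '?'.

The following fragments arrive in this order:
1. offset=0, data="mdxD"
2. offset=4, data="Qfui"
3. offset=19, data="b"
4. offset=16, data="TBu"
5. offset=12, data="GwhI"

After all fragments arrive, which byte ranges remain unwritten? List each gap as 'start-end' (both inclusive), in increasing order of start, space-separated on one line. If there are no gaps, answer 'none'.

Answer: 8-11

Derivation:
Fragment 1: offset=0 len=4
Fragment 2: offset=4 len=4
Fragment 3: offset=19 len=1
Fragment 4: offset=16 len=3
Fragment 5: offset=12 len=4
Gaps: 8-11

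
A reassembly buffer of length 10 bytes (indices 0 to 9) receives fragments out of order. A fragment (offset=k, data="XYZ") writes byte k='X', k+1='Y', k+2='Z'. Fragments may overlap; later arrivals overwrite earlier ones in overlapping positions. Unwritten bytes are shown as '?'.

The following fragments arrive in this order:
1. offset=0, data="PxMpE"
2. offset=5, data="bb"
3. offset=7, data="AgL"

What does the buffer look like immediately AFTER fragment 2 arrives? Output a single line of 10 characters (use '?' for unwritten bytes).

Fragment 1: offset=0 data="PxMpE" -> buffer=PxMpE?????
Fragment 2: offset=5 data="bb" -> buffer=PxMpEbb???

Answer: PxMpEbb???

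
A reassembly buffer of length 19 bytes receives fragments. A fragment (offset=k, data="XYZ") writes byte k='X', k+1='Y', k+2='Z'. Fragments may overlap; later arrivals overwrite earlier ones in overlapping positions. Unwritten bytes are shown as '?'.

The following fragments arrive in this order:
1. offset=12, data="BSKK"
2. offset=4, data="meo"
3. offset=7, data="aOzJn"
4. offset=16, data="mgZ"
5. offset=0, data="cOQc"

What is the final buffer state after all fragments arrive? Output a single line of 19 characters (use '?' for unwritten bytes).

Fragment 1: offset=12 data="BSKK" -> buffer=????????????BSKK???
Fragment 2: offset=4 data="meo" -> buffer=????meo?????BSKK???
Fragment 3: offset=7 data="aOzJn" -> buffer=????meoaOzJnBSKK???
Fragment 4: offset=16 data="mgZ" -> buffer=????meoaOzJnBSKKmgZ
Fragment 5: offset=0 data="cOQc" -> buffer=cOQcmeoaOzJnBSKKmgZ

Answer: cOQcmeoaOzJnBSKKmgZ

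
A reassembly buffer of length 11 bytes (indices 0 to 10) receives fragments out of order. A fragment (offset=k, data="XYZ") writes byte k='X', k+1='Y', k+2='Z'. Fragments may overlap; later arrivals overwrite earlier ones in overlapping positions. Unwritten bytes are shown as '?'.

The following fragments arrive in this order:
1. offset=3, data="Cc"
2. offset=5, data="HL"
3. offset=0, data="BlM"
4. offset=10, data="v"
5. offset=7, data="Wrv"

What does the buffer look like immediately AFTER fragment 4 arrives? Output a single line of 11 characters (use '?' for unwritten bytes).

Answer: BlMCcHL???v

Derivation:
Fragment 1: offset=3 data="Cc" -> buffer=???Cc??????
Fragment 2: offset=5 data="HL" -> buffer=???CcHL????
Fragment 3: offset=0 data="BlM" -> buffer=BlMCcHL????
Fragment 4: offset=10 data="v" -> buffer=BlMCcHL???v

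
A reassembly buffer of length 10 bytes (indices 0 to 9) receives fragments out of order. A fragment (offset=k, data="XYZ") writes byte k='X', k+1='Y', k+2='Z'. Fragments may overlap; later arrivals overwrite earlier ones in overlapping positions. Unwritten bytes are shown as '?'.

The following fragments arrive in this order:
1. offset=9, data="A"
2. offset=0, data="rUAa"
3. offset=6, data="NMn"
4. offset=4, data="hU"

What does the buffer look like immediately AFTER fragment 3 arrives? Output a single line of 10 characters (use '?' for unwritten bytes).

Answer: rUAa??NMnA

Derivation:
Fragment 1: offset=9 data="A" -> buffer=?????????A
Fragment 2: offset=0 data="rUAa" -> buffer=rUAa?????A
Fragment 3: offset=6 data="NMn" -> buffer=rUAa??NMnA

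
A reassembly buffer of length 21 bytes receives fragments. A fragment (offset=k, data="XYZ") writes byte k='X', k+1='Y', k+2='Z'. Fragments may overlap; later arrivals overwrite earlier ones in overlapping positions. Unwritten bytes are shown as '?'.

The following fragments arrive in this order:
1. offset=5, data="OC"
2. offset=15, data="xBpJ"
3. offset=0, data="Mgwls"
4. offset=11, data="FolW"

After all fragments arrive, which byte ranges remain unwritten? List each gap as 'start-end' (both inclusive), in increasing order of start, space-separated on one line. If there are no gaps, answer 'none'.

Fragment 1: offset=5 len=2
Fragment 2: offset=15 len=4
Fragment 3: offset=0 len=5
Fragment 4: offset=11 len=4
Gaps: 7-10 19-20

Answer: 7-10 19-20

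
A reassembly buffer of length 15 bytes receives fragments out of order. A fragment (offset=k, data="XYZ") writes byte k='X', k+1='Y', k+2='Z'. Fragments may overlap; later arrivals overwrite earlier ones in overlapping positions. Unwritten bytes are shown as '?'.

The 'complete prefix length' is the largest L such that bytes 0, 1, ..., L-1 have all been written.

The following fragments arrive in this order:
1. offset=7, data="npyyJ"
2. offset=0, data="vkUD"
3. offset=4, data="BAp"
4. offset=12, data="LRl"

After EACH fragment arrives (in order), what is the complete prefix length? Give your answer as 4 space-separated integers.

Fragment 1: offset=7 data="npyyJ" -> buffer=???????npyyJ??? -> prefix_len=0
Fragment 2: offset=0 data="vkUD" -> buffer=vkUD???npyyJ??? -> prefix_len=4
Fragment 3: offset=4 data="BAp" -> buffer=vkUDBApnpyyJ??? -> prefix_len=12
Fragment 4: offset=12 data="LRl" -> buffer=vkUDBApnpyyJLRl -> prefix_len=15

Answer: 0 4 12 15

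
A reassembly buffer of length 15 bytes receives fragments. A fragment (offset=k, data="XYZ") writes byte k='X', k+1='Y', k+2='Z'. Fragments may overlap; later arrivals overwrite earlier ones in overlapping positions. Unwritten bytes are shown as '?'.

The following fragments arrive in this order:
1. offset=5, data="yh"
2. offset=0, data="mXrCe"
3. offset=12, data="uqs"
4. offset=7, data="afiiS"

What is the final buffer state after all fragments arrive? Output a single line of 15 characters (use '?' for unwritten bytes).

Answer: mXrCeyhafiiSuqs

Derivation:
Fragment 1: offset=5 data="yh" -> buffer=?????yh????????
Fragment 2: offset=0 data="mXrCe" -> buffer=mXrCeyh????????
Fragment 3: offset=12 data="uqs" -> buffer=mXrCeyh?????uqs
Fragment 4: offset=7 data="afiiS" -> buffer=mXrCeyhafiiSuqs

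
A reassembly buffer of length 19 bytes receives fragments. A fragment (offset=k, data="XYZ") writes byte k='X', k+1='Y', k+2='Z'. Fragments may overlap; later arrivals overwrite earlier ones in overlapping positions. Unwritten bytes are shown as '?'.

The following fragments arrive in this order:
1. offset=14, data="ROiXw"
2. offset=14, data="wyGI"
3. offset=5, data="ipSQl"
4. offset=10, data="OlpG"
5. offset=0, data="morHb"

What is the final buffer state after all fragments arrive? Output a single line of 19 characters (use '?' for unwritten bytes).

Answer: morHbipSQlOlpGwyGIw

Derivation:
Fragment 1: offset=14 data="ROiXw" -> buffer=??????????????ROiXw
Fragment 2: offset=14 data="wyGI" -> buffer=??????????????wyGIw
Fragment 3: offset=5 data="ipSQl" -> buffer=?????ipSQl????wyGIw
Fragment 4: offset=10 data="OlpG" -> buffer=?????ipSQlOlpGwyGIw
Fragment 5: offset=0 data="morHb" -> buffer=morHbipSQlOlpGwyGIw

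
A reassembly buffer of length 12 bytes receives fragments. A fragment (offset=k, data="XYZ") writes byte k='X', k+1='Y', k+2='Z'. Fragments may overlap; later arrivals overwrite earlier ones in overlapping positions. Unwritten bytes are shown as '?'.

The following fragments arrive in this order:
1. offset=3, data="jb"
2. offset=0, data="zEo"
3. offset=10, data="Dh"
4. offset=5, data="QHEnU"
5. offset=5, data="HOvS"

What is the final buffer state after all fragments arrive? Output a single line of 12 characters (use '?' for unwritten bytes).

Answer: zEojbHOvSUDh

Derivation:
Fragment 1: offset=3 data="jb" -> buffer=???jb???????
Fragment 2: offset=0 data="zEo" -> buffer=zEojb???????
Fragment 3: offset=10 data="Dh" -> buffer=zEojb?????Dh
Fragment 4: offset=5 data="QHEnU" -> buffer=zEojbQHEnUDh
Fragment 5: offset=5 data="HOvS" -> buffer=zEojbHOvSUDh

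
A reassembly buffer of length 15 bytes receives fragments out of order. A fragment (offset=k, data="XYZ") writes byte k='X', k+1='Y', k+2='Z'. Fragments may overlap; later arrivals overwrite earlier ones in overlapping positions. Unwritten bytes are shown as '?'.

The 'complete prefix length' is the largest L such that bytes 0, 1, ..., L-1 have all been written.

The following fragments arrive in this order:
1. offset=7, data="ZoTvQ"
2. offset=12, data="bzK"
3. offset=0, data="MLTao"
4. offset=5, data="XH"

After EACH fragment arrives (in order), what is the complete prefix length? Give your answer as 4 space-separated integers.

Answer: 0 0 5 15

Derivation:
Fragment 1: offset=7 data="ZoTvQ" -> buffer=???????ZoTvQ??? -> prefix_len=0
Fragment 2: offset=12 data="bzK" -> buffer=???????ZoTvQbzK -> prefix_len=0
Fragment 3: offset=0 data="MLTao" -> buffer=MLTao??ZoTvQbzK -> prefix_len=5
Fragment 4: offset=5 data="XH" -> buffer=MLTaoXHZoTvQbzK -> prefix_len=15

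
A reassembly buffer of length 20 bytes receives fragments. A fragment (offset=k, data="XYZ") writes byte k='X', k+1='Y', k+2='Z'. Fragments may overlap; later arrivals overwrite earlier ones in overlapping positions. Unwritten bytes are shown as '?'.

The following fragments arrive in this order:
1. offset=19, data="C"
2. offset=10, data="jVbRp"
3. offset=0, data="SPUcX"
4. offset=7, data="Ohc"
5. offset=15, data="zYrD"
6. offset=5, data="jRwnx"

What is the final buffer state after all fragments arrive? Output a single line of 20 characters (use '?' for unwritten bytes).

Answer: SPUcXjRwnxjVbRpzYrDC

Derivation:
Fragment 1: offset=19 data="C" -> buffer=???????????????????C
Fragment 2: offset=10 data="jVbRp" -> buffer=??????????jVbRp????C
Fragment 3: offset=0 data="SPUcX" -> buffer=SPUcX?????jVbRp????C
Fragment 4: offset=7 data="Ohc" -> buffer=SPUcX??OhcjVbRp????C
Fragment 5: offset=15 data="zYrD" -> buffer=SPUcX??OhcjVbRpzYrDC
Fragment 6: offset=5 data="jRwnx" -> buffer=SPUcXjRwnxjVbRpzYrDC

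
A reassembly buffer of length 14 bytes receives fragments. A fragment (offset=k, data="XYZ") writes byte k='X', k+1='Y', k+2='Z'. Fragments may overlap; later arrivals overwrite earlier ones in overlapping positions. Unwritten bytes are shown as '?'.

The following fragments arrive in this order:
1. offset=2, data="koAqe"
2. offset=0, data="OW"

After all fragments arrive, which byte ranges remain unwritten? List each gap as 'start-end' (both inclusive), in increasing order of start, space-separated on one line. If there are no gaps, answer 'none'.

Answer: 7-13

Derivation:
Fragment 1: offset=2 len=5
Fragment 2: offset=0 len=2
Gaps: 7-13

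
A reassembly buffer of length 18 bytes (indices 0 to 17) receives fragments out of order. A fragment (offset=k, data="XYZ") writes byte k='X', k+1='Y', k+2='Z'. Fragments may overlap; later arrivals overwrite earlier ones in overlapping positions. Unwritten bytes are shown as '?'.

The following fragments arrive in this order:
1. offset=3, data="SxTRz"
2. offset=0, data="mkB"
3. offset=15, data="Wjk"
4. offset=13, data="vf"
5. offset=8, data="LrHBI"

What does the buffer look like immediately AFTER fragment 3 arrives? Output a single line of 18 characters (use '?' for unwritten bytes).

Answer: mkBSxTRz???????Wjk

Derivation:
Fragment 1: offset=3 data="SxTRz" -> buffer=???SxTRz??????????
Fragment 2: offset=0 data="mkB" -> buffer=mkBSxTRz??????????
Fragment 3: offset=15 data="Wjk" -> buffer=mkBSxTRz???????Wjk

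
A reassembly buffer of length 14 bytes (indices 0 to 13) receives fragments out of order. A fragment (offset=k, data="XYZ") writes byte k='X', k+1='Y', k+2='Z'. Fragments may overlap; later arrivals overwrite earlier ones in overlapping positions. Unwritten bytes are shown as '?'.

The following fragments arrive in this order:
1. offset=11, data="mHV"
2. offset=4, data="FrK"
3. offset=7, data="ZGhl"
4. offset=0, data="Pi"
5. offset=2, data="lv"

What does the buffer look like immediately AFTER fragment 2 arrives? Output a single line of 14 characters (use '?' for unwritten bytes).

Answer: ????FrK????mHV

Derivation:
Fragment 1: offset=11 data="mHV" -> buffer=???????????mHV
Fragment 2: offset=4 data="FrK" -> buffer=????FrK????mHV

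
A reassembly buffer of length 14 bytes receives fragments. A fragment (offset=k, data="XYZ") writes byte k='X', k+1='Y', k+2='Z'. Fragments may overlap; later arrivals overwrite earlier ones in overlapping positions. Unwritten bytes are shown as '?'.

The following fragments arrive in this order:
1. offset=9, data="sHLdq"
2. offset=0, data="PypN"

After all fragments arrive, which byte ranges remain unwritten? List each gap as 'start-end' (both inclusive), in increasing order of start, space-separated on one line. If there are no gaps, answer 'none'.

Answer: 4-8

Derivation:
Fragment 1: offset=9 len=5
Fragment 2: offset=0 len=4
Gaps: 4-8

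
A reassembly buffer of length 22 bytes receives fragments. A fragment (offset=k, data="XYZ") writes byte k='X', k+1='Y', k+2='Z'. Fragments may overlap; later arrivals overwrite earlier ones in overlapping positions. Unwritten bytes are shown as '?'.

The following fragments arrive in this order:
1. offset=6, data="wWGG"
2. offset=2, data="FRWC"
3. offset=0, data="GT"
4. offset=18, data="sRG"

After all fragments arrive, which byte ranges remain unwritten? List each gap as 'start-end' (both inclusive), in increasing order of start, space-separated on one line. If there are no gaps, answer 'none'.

Fragment 1: offset=6 len=4
Fragment 2: offset=2 len=4
Fragment 3: offset=0 len=2
Fragment 4: offset=18 len=3
Gaps: 10-17 21-21

Answer: 10-17 21-21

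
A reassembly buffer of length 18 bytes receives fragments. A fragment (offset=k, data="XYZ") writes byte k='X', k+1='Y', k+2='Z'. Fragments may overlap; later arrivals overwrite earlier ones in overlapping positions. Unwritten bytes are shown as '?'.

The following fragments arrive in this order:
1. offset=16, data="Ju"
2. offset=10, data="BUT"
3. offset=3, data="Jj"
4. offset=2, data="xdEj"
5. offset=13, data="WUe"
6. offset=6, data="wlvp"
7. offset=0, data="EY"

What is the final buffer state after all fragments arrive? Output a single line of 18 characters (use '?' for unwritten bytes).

Fragment 1: offset=16 data="Ju" -> buffer=????????????????Ju
Fragment 2: offset=10 data="BUT" -> buffer=??????????BUT???Ju
Fragment 3: offset=3 data="Jj" -> buffer=???Jj?????BUT???Ju
Fragment 4: offset=2 data="xdEj" -> buffer=??xdEj????BUT???Ju
Fragment 5: offset=13 data="WUe" -> buffer=??xdEj????BUTWUeJu
Fragment 6: offset=6 data="wlvp" -> buffer=??xdEjwlvpBUTWUeJu
Fragment 7: offset=0 data="EY" -> buffer=EYxdEjwlvpBUTWUeJu

Answer: EYxdEjwlvpBUTWUeJu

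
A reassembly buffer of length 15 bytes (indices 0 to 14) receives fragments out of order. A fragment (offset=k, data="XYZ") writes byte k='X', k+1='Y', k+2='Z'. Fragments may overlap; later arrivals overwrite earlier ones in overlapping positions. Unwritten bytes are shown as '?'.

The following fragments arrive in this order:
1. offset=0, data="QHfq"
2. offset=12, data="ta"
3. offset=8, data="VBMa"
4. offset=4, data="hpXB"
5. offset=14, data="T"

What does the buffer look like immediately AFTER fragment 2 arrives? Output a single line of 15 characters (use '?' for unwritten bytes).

Answer: QHfq????????ta?

Derivation:
Fragment 1: offset=0 data="QHfq" -> buffer=QHfq???????????
Fragment 2: offset=12 data="ta" -> buffer=QHfq????????ta?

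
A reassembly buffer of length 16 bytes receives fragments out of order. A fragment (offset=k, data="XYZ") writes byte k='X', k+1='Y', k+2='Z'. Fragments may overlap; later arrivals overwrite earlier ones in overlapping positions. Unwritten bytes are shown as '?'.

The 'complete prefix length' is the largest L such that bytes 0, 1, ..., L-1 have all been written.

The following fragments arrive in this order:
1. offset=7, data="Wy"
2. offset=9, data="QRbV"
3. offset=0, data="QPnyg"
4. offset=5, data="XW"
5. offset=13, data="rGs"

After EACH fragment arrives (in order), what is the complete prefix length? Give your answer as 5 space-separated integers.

Answer: 0 0 5 13 16

Derivation:
Fragment 1: offset=7 data="Wy" -> buffer=???????Wy??????? -> prefix_len=0
Fragment 2: offset=9 data="QRbV" -> buffer=???????WyQRbV??? -> prefix_len=0
Fragment 3: offset=0 data="QPnyg" -> buffer=QPnyg??WyQRbV??? -> prefix_len=5
Fragment 4: offset=5 data="XW" -> buffer=QPnygXWWyQRbV??? -> prefix_len=13
Fragment 5: offset=13 data="rGs" -> buffer=QPnygXWWyQRbVrGs -> prefix_len=16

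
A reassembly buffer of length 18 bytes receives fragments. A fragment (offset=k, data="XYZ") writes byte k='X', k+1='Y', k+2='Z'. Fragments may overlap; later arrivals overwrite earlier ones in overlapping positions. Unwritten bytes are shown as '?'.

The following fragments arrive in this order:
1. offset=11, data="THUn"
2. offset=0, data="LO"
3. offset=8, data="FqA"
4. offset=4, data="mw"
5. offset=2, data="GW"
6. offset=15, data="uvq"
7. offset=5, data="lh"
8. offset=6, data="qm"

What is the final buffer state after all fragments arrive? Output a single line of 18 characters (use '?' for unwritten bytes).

Answer: LOGWmlqmFqATHUnuvq

Derivation:
Fragment 1: offset=11 data="THUn" -> buffer=???????????THUn???
Fragment 2: offset=0 data="LO" -> buffer=LO?????????THUn???
Fragment 3: offset=8 data="FqA" -> buffer=LO??????FqATHUn???
Fragment 4: offset=4 data="mw" -> buffer=LO??mw??FqATHUn???
Fragment 5: offset=2 data="GW" -> buffer=LOGWmw??FqATHUn???
Fragment 6: offset=15 data="uvq" -> buffer=LOGWmw??FqATHUnuvq
Fragment 7: offset=5 data="lh" -> buffer=LOGWmlh?FqATHUnuvq
Fragment 8: offset=6 data="qm" -> buffer=LOGWmlqmFqATHUnuvq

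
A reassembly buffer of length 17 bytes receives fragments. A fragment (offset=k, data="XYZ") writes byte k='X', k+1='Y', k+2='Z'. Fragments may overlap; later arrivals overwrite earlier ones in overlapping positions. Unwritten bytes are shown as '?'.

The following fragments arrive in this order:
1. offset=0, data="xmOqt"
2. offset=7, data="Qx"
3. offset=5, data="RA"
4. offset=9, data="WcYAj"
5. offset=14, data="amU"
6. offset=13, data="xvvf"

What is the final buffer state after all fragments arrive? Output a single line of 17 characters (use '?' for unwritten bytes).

Answer: xmOqtRAQxWcYAxvvf

Derivation:
Fragment 1: offset=0 data="xmOqt" -> buffer=xmOqt????????????
Fragment 2: offset=7 data="Qx" -> buffer=xmOqt??Qx????????
Fragment 3: offset=5 data="RA" -> buffer=xmOqtRAQx????????
Fragment 4: offset=9 data="WcYAj" -> buffer=xmOqtRAQxWcYAj???
Fragment 5: offset=14 data="amU" -> buffer=xmOqtRAQxWcYAjamU
Fragment 6: offset=13 data="xvvf" -> buffer=xmOqtRAQxWcYAxvvf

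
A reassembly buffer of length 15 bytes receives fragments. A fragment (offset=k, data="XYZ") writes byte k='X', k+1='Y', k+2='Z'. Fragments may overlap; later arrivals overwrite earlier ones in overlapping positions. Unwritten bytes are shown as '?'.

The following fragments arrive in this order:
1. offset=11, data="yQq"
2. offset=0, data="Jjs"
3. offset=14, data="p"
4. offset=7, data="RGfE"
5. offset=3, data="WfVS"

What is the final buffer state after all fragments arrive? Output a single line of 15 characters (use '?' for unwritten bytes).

Fragment 1: offset=11 data="yQq" -> buffer=???????????yQq?
Fragment 2: offset=0 data="Jjs" -> buffer=Jjs????????yQq?
Fragment 3: offset=14 data="p" -> buffer=Jjs????????yQqp
Fragment 4: offset=7 data="RGfE" -> buffer=Jjs????RGfEyQqp
Fragment 5: offset=3 data="WfVS" -> buffer=JjsWfVSRGfEyQqp

Answer: JjsWfVSRGfEyQqp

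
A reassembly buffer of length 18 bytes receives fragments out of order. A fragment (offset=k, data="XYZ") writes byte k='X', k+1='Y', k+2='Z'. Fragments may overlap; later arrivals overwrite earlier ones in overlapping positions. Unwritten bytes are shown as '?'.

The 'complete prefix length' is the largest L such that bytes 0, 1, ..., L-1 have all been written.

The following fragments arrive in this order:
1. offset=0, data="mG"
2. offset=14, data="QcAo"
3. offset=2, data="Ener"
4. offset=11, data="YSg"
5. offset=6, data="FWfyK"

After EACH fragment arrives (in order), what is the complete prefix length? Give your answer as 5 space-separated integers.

Answer: 2 2 6 6 18

Derivation:
Fragment 1: offset=0 data="mG" -> buffer=mG???????????????? -> prefix_len=2
Fragment 2: offset=14 data="QcAo" -> buffer=mG????????????QcAo -> prefix_len=2
Fragment 3: offset=2 data="Ener" -> buffer=mGEner????????QcAo -> prefix_len=6
Fragment 4: offset=11 data="YSg" -> buffer=mGEner?????YSgQcAo -> prefix_len=6
Fragment 5: offset=6 data="FWfyK" -> buffer=mGEnerFWfyKYSgQcAo -> prefix_len=18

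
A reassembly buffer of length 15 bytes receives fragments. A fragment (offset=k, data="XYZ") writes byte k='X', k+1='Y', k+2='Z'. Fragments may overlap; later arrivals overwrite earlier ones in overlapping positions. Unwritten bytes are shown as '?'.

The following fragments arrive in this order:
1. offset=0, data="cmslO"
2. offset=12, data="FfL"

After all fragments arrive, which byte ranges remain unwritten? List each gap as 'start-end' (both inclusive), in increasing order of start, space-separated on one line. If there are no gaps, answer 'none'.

Answer: 5-11

Derivation:
Fragment 1: offset=0 len=5
Fragment 2: offset=12 len=3
Gaps: 5-11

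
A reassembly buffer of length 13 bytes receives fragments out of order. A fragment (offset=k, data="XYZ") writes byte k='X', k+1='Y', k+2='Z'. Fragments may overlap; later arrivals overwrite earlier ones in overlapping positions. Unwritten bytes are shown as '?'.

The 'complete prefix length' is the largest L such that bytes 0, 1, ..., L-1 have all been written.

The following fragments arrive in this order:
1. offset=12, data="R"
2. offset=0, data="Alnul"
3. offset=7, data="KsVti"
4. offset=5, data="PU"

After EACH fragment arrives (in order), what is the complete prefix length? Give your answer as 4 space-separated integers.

Answer: 0 5 5 13

Derivation:
Fragment 1: offset=12 data="R" -> buffer=????????????R -> prefix_len=0
Fragment 2: offset=0 data="Alnul" -> buffer=Alnul???????R -> prefix_len=5
Fragment 3: offset=7 data="KsVti" -> buffer=Alnul??KsVtiR -> prefix_len=5
Fragment 4: offset=5 data="PU" -> buffer=AlnulPUKsVtiR -> prefix_len=13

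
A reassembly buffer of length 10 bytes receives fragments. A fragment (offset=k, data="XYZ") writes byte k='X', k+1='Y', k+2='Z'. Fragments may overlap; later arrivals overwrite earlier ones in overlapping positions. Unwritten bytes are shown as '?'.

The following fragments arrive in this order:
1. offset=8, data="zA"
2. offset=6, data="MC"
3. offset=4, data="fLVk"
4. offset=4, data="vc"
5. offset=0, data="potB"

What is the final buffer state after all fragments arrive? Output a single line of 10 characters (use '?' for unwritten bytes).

Fragment 1: offset=8 data="zA" -> buffer=????????zA
Fragment 2: offset=6 data="MC" -> buffer=??????MCzA
Fragment 3: offset=4 data="fLVk" -> buffer=????fLVkzA
Fragment 4: offset=4 data="vc" -> buffer=????vcVkzA
Fragment 5: offset=0 data="potB" -> buffer=potBvcVkzA

Answer: potBvcVkzA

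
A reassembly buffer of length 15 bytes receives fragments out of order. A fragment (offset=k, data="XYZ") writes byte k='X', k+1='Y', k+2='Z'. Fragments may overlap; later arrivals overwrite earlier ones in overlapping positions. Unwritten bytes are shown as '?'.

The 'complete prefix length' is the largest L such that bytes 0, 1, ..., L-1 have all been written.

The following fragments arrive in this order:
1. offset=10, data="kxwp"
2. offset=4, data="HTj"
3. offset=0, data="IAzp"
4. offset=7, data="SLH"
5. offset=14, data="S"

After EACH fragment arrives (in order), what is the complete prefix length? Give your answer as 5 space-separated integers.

Fragment 1: offset=10 data="kxwp" -> buffer=??????????kxwp? -> prefix_len=0
Fragment 2: offset=4 data="HTj" -> buffer=????HTj???kxwp? -> prefix_len=0
Fragment 3: offset=0 data="IAzp" -> buffer=IAzpHTj???kxwp? -> prefix_len=7
Fragment 4: offset=7 data="SLH" -> buffer=IAzpHTjSLHkxwp? -> prefix_len=14
Fragment 5: offset=14 data="S" -> buffer=IAzpHTjSLHkxwpS -> prefix_len=15

Answer: 0 0 7 14 15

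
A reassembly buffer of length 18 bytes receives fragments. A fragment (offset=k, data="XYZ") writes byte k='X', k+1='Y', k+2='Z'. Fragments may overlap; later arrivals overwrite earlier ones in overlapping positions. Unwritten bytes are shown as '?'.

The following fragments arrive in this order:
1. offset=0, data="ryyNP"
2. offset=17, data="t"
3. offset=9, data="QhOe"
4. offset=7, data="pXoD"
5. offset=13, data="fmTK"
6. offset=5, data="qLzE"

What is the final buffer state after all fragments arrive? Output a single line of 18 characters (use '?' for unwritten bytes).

Answer: ryyNPqLzEoDOefmTKt

Derivation:
Fragment 1: offset=0 data="ryyNP" -> buffer=ryyNP?????????????
Fragment 2: offset=17 data="t" -> buffer=ryyNP????????????t
Fragment 3: offset=9 data="QhOe" -> buffer=ryyNP????QhOe????t
Fragment 4: offset=7 data="pXoD" -> buffer=ryyNP??pXoDOe????t
Fragment 5: offset=13 data="fmTK" -> buffer=ryyNP??pXoDOefmTKt
Fragment 6: offset=5 data="qLzE" -> buffer=ryyNPqLzEoDOefmTKt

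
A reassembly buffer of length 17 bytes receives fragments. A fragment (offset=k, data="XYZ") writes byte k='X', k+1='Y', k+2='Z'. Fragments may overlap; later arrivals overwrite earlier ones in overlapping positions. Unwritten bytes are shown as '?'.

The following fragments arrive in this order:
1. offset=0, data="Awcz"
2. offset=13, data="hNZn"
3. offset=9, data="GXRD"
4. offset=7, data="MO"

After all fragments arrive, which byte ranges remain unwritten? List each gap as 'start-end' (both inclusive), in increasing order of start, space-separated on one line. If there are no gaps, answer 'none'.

Fragment 1: offset=0 len=4
Fragment 2: offset=13 len=4
Fragment 3: offset=9 len=4
Fragment 4: offset=7 len=2
Gaps: 4-6

Answer: 4-6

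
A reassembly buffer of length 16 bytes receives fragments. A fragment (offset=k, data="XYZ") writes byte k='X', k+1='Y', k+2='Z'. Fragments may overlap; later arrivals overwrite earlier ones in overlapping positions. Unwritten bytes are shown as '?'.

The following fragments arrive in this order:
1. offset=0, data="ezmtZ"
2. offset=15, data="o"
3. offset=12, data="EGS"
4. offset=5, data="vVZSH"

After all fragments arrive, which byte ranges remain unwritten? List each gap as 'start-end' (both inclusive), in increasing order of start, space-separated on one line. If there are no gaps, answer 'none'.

Fragment 1: offset=0 len=5
Fragment 2: offset=15 len=1
Fragment 3: offset=12 len=3
Fragment 4: offset=5 len=5
Gaps: 10-11

Answer: 10-11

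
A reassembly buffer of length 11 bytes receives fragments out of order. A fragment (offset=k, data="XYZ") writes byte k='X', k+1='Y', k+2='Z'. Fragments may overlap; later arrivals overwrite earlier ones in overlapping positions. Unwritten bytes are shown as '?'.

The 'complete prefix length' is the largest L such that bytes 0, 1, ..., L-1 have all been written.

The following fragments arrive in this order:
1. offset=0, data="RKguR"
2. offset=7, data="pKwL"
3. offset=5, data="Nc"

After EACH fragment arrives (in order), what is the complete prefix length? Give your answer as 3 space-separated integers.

Answer: 5 5 11

Derivation:
Fragment 1: offset=0 data="RKguR" -> buffer=RKguR?????? -> prefix_len=5
Fragment 2: offset=7 data="pKwL" -> buffer=RKguR??pKwL -> prefix_len=5
Fragment 3: offset=5 data="Nc" -> buffer=RKguRNcpKwL -> prefix_len=11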